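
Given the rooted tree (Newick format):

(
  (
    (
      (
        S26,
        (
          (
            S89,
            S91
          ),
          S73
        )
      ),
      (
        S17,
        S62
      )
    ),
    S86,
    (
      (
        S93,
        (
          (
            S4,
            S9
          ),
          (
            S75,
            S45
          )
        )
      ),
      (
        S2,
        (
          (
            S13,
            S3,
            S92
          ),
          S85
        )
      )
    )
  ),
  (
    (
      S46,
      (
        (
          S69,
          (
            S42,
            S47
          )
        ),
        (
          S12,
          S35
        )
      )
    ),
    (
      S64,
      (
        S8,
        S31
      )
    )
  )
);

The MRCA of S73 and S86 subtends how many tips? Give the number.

The MRCA of S73 and S86 is the node subtending (((S26,((S89,S91),S73)),(S17,S62)),S86,((S93,((S4,S9),(S75,S45))),(S2,((S13,S3,S92),S85)))).
That clade contains 17 terminal taxa: S13, S17, S2, S26, S3, S4, S45, S62, S73, S75, S85, S86, S89, S9, S91, S92, S93.

17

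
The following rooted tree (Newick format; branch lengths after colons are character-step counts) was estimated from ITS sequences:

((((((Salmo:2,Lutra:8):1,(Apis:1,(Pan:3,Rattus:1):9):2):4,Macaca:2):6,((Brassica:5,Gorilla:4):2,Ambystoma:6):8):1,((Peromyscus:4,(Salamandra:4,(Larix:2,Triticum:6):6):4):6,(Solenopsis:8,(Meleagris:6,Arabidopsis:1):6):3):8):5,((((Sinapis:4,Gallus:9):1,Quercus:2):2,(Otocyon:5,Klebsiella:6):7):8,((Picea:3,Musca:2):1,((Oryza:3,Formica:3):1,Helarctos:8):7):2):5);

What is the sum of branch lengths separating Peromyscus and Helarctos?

The path runs Peromyscus → … → MRCA → … → Helarctos; the MRCA is the root of the tree.
Branch lengths along that path: 4 + 6 + 8 + 5 + 5 + 2 + 7 + 8 = 45.

45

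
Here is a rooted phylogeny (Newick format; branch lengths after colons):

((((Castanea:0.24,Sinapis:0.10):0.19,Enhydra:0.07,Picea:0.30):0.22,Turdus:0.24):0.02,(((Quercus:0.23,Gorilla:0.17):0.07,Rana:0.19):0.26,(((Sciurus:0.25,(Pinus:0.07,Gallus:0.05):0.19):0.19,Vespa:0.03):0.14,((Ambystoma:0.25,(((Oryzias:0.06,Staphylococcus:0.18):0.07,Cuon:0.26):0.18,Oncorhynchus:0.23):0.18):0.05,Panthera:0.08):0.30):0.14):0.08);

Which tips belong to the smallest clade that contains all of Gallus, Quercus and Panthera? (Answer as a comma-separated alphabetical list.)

Tracing Gallus: it sits inside (Pinus,Gallus).
Tracing Quercus: it sits inside (Quercus,Gorilla).
Tracing Panthera: it sits inside ((Ambystoma,(((Oryzias,Staphylococcus),Cuon),Oncorhynchus)),Panthera).
The smallest clade enclosing all 3 is (((Quercus,Gorilla),Rana),(((Sciurus,(Pinus,Gallus)),Vespa),((Ambystoma,(((Oryzias,Staphylococcus),Cuon),Oncorhynchus)),Panthera))); the answer is its 13 terminal taxa in alphabetical order.

Ambystoma, Cuon, Gallus, Gorilla, Oncorhynchus, Oryzias, Panthera, Pinus, Quercus, Rana, Sciurus, Staphylococcus, Vespa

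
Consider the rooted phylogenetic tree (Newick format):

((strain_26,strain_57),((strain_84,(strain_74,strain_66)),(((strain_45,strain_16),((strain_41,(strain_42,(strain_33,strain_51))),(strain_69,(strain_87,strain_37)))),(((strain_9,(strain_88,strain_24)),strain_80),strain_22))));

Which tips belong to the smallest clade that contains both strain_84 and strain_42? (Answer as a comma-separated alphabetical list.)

strain_16, strain_22, strain_24, strain_33, strain_37, strain_41, strain_42, strain_45, strain_51, strain_66, strain_69, strain_74, strain_80, strain_84, strain_87, strain_88, strain_9

Tracing strain_84: it sits inside (strain_84,(strain_74,strain_66)).
Tracing strain_42: it sits inside (strain_42,(strain_33,strain_51)).
The smallest clade enclosing both is ((strain_84,(strain_74,strain_66)),(((strain_45,strain_16),((strain_41,(strain_42,(strain_33,strain_51))),(strain_69,(strain_87,strain_37)))),(((strain_9,(strain_88,strain_24)),strain_80),strain_22))); the answer is its 17 terminal taxa in alphabetical order.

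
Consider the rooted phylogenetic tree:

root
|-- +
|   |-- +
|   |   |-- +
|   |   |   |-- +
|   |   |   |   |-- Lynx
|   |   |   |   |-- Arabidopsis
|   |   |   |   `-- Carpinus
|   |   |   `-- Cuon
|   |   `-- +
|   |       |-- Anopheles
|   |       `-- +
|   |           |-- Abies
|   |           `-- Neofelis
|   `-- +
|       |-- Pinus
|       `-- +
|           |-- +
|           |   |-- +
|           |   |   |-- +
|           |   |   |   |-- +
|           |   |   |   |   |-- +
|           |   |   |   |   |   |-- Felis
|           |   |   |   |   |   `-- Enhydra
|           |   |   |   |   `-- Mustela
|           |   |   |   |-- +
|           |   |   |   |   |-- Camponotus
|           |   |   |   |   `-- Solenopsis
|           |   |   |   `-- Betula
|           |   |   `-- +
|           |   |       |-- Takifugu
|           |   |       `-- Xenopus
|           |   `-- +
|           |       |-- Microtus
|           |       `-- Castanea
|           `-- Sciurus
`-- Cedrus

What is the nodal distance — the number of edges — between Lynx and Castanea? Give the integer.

9

The MRCA of Lynx and Castanea is the node subtending ((((Lynx,Arabidopsis,Carpinus),Cuon),(Anopheles,(Abies,Neofelis))),(Pinus,((((((Felis,Enhydra),Mustela),(Camponotus,Solenopsis),Betula),(Takifugu,Xenopus)),(Microtus,Castanea)),Sciurus))).
From Lynx up to that node: 4 branches. From Castanea up to the same node: 5 branches. Total: 4 + 5 = 9.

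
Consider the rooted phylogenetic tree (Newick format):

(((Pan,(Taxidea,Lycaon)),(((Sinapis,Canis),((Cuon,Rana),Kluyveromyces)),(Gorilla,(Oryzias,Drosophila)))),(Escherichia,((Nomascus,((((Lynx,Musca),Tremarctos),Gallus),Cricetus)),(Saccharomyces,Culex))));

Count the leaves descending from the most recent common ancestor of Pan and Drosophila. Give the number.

11

The MRCA of Pan and Drosophila is the node subtending ((Pan,(Taxidea,Lycaon)),(((Sinapis,Canis),((Cuon,Rana),Kluyveromyces)),(Gorilla,(Oryzias,Drosophila)))).
That clade contains 11 terminal taxa: Canis, Cuon, Drosophila, Gorilla, Kluyveromyces, Lycaon, Oryzias, Pan, Rana, Sinapis, Taxidea.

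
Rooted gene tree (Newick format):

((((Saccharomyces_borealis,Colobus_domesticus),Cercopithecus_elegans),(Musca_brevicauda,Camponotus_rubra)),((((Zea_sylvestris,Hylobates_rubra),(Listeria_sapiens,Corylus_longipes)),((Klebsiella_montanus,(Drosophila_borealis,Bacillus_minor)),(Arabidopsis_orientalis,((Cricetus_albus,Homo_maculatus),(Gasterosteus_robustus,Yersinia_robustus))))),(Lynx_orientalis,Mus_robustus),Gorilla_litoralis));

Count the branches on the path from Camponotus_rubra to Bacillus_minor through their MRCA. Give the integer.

9

The MRCA of Camponotus_rubra and Bacillus_minor is the root of the tree.
From Camponotus_rubra up to that node: 3 branches. From Bacillus_minor up to the same node: 6 branches. Total: 3 + 6 = 9.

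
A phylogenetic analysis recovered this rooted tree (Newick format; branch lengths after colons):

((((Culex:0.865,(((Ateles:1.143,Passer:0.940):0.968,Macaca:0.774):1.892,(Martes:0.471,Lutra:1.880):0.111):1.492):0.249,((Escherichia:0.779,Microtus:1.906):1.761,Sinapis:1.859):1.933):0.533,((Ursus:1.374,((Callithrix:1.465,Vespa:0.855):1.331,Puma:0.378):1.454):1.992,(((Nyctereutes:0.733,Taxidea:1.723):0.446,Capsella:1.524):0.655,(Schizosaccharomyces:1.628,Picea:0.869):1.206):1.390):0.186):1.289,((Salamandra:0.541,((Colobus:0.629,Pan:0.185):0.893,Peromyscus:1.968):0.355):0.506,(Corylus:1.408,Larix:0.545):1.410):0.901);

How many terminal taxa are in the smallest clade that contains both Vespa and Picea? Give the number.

9

The MRCA of Vespa and Picea is the node subtending ((Ursus,((Callithrix,Vespa),Puma)),(((Nyctereutes,Taxidea),Capsella),(Schizosaccharomyces,Picea))).
That clade contains 9 terminal taxa: Callithrix, Capsella, Nyctereutes, Picea, Puma, Schizosaccharomyces, Taxidea, Ursus, Vespa.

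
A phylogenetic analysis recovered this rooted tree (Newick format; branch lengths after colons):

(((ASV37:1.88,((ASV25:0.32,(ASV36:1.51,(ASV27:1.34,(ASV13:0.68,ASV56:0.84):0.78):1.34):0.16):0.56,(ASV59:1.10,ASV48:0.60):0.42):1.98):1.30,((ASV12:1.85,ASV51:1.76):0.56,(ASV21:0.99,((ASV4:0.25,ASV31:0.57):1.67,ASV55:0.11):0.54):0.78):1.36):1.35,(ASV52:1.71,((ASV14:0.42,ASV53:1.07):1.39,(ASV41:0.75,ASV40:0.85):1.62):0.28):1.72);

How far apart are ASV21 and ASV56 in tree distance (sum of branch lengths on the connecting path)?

10.09

The path runs ASV21 → … → MRCA → … → ASV56; the MRCA is the node subtending ((ASV37,((ASV25,(ASV36,(ASV27,(ASV13,ASV56)))),(ASV59,ASV48))),((ASV12,ASV51),(ASV21,((ASV4,ASV31),ASV55)))).
Branch lengths along that path: 0.99 + 0.78 + 1.36 + 1.30 + 1.98 + 0.56 + 0.16 + 1.34 + 0.78 + 0.84 = 10.09.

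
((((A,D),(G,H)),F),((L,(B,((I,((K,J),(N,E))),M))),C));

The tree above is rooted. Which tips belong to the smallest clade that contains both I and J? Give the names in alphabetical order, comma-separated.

E, I, J, K, N

Tracing I: it sits inside (I,((K,J),(N,E))).
Tracing J: it sits inside (K,J).
The smallest clade enclosing both is (I,((K,J),(N,E))); the answer is its 5 terminal taxa in alphabetical order.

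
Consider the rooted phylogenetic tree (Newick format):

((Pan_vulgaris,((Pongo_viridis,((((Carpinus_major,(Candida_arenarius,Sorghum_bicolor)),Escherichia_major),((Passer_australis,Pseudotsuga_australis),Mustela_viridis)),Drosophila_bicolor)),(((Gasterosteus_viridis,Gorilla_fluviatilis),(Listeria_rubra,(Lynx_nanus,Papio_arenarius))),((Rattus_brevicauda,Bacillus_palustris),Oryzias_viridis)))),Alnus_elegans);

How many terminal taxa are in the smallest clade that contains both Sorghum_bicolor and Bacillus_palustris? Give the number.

17

The MRCA of Sorghum_bicolor and Bacillus_palustris is the node subtending ((Pongo_viridis,((((Carpinus_major,(Candida_arenarius,Sorghum_bicolor)),Escherichia_major),((Passer_australis,Pseudotsuga_australis),Mustela_viridis)),Drosophila_bicolor)),(((Gasterosteus_viridis,Gorilla_fluviatilis),(Listeria_rubra,(Lynx_nanus,Papio_arenarius))),((Rattus_brevicauda,Bacillus_palustris),Oryzias_viridis))).
That clade contains 17 terminal taxa: Bacillus_palustris, Candida_arenarius, Carpinus_major, Drosophila_bicolor, Escherichia_major, Gasterosteus_viridis, Gorilla_fluviatilis, Listeria_rubra, Lynx_nanus, Mustela_viridis, Oryzias_viridis, Papio_arenarius, Passer_australis, Pongo_viridis, Pseudotsuga_australis, Rattus_brevicauda, Sorghum_bicolor.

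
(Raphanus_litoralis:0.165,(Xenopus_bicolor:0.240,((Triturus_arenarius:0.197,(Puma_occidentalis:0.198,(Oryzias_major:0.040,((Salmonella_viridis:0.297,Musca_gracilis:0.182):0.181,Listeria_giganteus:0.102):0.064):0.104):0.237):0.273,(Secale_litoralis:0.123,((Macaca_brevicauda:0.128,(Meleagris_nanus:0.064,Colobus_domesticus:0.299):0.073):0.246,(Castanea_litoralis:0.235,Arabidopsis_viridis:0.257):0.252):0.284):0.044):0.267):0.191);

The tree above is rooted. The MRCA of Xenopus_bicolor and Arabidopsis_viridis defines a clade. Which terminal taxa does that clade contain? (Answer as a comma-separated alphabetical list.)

Tracing Xenopus_bicolor: it sits inside (Xenopus_bicolor,((Triturus_arenarius,(Puma_occidentalis,(Oryzias_major,((Salmonella_viridis,Musca_gracilis),Listeria_giganteus)))),(Secale_litoralis,((Macaca_brevicauda,(Meleagris_nanus,Colobus_domesticus)),(Castanea_litoralis,Arabidopsis_viridis))))).
Tracing Arabidopsis_viridis: it sits inside (Castanea_litoralis,Arabidopsis_viridis).
The smallest clade enclosing both is (Xenopus_bicolor,((Triturus_arenarius,(Puma_occidentalis,(Oryzias_major,((Salmonella_viridis,Musca_gracilis),Listeria_giganteus)))),(Secale_litoralis,((Macaca_brevicauda,(Meleagris_nanus,Colobus_domesticus)),(Castanea_litoralis,Arabidopsis_viridis))))); the answer is its 13 terminal taxa in alphabetical order.

Arabidopsis_viridis, Castanea_litoralis, Colobus_domesticus, Listeria_giganteus, Macaca_brevicauda, Meleagris_nanus, Musca_gracilis, Oryzias_major, Puma_occidentalis, Salmonella_viridis, Secale_litoralis, Triturus_arenarius, Xenopus_bicolor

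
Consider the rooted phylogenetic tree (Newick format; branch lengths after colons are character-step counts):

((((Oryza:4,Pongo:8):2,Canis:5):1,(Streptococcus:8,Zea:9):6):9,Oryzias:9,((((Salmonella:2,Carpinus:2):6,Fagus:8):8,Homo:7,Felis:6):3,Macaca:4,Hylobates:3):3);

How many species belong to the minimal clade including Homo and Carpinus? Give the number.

The MRCA of Homo and Carpinus is the node subtending (((Salmonella,Carpinus),Fagus),Homo,Felis).
That clade contains 5 terminal taxa: Carpinus, Fagus, Felis, Homo, Salmonella.

5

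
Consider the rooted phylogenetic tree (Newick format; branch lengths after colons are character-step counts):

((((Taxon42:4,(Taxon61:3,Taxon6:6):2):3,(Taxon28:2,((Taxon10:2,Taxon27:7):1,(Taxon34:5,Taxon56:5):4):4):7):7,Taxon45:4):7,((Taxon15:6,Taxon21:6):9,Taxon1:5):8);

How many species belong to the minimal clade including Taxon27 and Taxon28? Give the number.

The MRCA of Taxon27 and Taxon28 is the node subtending (Taxon28,((Taxon10,Taxon27),(Taxon34,Taxon56))).
That clade contains 5 terminal taxa: Taxon10, Taxon27, Taxon28, Taxon34, Taxon56.

5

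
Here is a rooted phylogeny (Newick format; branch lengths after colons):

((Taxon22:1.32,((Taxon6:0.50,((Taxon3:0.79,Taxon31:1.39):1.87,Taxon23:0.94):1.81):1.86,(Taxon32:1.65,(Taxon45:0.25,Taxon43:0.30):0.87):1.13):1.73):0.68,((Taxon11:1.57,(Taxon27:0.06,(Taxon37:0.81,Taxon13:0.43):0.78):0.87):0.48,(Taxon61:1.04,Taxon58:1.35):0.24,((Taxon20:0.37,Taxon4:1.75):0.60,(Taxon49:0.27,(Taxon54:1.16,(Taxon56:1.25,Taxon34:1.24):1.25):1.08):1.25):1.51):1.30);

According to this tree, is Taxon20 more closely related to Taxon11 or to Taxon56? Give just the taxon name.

The MRCA of Taxon20 and Taxon56 subtends ((Taxon20,Taxon4),(Taxon49,(Taxon54,(Taxon56,Taxon34)))) (6 taxa).
The MRCA of Taxon20 and Taxon11 subtends ((Taxon11,(Taxon27,(Taxon37,Taxon13))),(Taxon61,Taxon58),((Taxon20,Taxon4),(Taxon49,(Taxon54,(Taxon56,Taxon34))))) (12 taxa).
The first is nested inside the second, so Taxon20 shares a more recent common ancestor with Taxon56.

Taxon56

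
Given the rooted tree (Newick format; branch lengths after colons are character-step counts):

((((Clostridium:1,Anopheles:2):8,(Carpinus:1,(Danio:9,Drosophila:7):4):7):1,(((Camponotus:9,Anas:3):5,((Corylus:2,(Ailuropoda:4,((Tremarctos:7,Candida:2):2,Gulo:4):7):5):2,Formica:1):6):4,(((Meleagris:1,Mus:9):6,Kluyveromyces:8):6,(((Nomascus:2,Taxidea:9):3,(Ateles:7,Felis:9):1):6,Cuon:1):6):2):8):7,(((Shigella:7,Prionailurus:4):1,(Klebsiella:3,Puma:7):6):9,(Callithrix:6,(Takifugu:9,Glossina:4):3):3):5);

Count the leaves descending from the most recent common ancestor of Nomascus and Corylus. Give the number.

16

The MRCA of Nomascus and Corylus is the node subtending (((Camponotus,Anas),((Corylus,(Ailuropoda,((Tremarctos,Candida),Gulo))),Formica)),(((Meleagris,Mus),Kluyveromyces),(((Nomascus,Taxidea),(Ateles,Felis)),Cuon))).
That clade contains 16 terminal taxa: Ailuropoda, Anas, Ateles, Camponotus, Candida, Corylus, Cuon, Felis, Formica, Gulo, Kluyveromyces, Meleagris, Mus, Nomascus, Taxidea, Tremarctos.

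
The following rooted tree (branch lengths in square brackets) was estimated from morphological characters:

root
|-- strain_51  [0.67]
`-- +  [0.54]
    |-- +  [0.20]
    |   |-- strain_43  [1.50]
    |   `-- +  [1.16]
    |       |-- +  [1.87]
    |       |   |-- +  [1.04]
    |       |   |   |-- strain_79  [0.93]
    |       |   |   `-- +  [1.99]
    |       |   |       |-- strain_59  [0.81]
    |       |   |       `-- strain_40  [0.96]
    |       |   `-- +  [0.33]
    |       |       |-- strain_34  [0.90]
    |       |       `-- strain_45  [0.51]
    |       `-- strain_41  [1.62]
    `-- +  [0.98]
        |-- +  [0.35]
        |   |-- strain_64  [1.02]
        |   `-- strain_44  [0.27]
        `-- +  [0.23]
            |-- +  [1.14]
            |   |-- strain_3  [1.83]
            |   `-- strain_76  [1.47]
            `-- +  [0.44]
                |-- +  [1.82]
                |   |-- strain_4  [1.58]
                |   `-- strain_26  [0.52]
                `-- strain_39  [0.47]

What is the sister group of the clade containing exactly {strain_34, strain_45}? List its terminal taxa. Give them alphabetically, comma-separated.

The clade containing exactly {strain_34, strain_45} attaches to the tree at the node subtending ((strain_79,(strain_59,strain_40)),(strain_34,strain_45)).
The other lineage descending from that same node — the sister group — is (strain_79,(strain_59,strain_40)); its 3 tips in alphabetical order are the answer.

strain_40, strain_59, strain_79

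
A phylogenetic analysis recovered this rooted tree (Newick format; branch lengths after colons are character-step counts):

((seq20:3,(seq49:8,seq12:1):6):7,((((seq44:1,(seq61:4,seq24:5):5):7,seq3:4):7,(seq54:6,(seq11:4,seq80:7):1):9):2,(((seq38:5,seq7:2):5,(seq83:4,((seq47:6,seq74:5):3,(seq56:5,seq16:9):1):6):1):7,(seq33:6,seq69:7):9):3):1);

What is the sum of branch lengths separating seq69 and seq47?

The path runs seq69 → … → MRCA → … → seq47; the MRCA is the node subtending (((seq38,seq7),(seq83,((seq47,seq74),(seq56,seq16)))),(seq33,seq69)).
Branch lengths along that path: 7 + 9 + 7 + 1 + 6 + 3 + 6 = 39.

39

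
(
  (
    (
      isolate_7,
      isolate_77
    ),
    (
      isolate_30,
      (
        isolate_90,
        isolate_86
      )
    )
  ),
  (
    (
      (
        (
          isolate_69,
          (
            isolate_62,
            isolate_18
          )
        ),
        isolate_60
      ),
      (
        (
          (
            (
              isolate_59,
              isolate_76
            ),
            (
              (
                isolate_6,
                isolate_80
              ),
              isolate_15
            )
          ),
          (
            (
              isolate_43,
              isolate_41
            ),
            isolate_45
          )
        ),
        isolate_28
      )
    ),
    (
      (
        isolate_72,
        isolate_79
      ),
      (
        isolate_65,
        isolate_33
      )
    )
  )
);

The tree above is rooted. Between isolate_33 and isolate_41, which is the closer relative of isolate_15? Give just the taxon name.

The MRCA of isolate_15 and isolate_41 subtends (((isolate_59,isolate_76),((isolate_6,isolate_80),isolate_15)),((isolate_43,isolate_41),isolate_45)) (8 taxa).
The MRCA of isolate_15 and isolate_33 subtends ((((isolate_69,(isolate_62,isolate_18)),isolate_60),((((isolate_59,isolate_76),((isolate_6,isolate_80),isolate_15)),((isolate_43,isolate_41),isolate_45)),isolate_28)),((isolate_72,isolate_79),(isolate_65,isolate_33))) (17 taxa).
The first is nested inside the second, so isolate_15 shares a more recent common ancestor with isolate_41.

isolate_41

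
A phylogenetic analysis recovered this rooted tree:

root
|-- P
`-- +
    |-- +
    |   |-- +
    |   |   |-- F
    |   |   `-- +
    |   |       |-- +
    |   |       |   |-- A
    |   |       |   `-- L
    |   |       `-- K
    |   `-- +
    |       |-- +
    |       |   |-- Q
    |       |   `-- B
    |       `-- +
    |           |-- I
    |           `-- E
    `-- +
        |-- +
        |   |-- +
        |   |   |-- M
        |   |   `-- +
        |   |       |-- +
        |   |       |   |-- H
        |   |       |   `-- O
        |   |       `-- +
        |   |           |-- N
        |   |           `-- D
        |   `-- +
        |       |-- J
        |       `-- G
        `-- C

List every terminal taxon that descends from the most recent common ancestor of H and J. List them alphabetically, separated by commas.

D, G, H, J, M, N, O

Tracing H: it sits inside (H,O).
Tracing J: it sits inside (J,G).
The smallest clade enclosing both is ((M,((H,O),(N,D))),(J,G)); the answer is its 7 terminal taxa in alphabetical order.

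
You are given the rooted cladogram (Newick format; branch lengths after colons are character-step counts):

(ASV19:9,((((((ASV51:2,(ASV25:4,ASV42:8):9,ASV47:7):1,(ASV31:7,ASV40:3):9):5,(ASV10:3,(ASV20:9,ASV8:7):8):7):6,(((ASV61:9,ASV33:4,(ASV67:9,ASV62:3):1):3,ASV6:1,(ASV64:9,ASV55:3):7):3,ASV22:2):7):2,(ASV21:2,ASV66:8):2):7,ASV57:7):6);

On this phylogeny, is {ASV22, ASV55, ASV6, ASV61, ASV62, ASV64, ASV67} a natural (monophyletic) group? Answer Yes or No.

No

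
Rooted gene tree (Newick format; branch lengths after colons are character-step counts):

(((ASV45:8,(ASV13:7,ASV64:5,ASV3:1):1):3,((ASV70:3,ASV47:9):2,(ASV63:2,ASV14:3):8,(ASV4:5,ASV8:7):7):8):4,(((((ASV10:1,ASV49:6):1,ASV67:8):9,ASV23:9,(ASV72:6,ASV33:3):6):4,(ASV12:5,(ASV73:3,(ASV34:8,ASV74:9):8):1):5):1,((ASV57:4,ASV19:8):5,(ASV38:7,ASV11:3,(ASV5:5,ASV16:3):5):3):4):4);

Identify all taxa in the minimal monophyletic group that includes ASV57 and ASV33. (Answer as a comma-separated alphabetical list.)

ASV10, ASV11, ASV12, ASV16, ASV19, ASV23, ASV33, ASV34, ASV38, ASV49, ASV5, ASV57, ASV67, ASV72, ASV73, ASV74

Tracing ASV57: it sits inside (ASV57,ASV19).
Tracing ASV33: it sits inside (ASV72,ASV33).
The smallest clade enclosing both is (((((ASV10,ASV49),ASV67),ASV23,(ASV72,ASV33)),(ASV12,(ASV73,(ASV34,ASV74)))),((ASV57,ASV19),(ASV38,ASV11,(ASV5,ASV16)))); the answer is its 16 terminal taxa in alphabetical order.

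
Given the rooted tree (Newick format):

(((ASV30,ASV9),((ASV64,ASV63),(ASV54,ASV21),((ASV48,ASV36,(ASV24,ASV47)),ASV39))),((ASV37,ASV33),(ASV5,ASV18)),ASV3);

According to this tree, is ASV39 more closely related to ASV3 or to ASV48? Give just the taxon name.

ASV48

The MRCA of ASV39 and ASV48 subtends ((ASV48,ASV36,(ASV24,ASV47)),ASV39) (5 taxa).
The MRCA of ASV39 and ASV3 is the root, subtending the entire tree (16 taxa).
The first is nested inside the second, so ASV39 shares a more recent common ancestor with ASV48.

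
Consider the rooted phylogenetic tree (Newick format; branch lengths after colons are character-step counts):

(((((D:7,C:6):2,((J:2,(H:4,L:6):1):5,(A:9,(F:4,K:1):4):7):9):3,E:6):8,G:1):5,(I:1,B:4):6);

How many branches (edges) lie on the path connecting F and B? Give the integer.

9

The MRCA of F and B is the root of the tree.
From F up to that node: 7 branches. From B up to the same node: 2 branches. Total: 7 + 2 = 9.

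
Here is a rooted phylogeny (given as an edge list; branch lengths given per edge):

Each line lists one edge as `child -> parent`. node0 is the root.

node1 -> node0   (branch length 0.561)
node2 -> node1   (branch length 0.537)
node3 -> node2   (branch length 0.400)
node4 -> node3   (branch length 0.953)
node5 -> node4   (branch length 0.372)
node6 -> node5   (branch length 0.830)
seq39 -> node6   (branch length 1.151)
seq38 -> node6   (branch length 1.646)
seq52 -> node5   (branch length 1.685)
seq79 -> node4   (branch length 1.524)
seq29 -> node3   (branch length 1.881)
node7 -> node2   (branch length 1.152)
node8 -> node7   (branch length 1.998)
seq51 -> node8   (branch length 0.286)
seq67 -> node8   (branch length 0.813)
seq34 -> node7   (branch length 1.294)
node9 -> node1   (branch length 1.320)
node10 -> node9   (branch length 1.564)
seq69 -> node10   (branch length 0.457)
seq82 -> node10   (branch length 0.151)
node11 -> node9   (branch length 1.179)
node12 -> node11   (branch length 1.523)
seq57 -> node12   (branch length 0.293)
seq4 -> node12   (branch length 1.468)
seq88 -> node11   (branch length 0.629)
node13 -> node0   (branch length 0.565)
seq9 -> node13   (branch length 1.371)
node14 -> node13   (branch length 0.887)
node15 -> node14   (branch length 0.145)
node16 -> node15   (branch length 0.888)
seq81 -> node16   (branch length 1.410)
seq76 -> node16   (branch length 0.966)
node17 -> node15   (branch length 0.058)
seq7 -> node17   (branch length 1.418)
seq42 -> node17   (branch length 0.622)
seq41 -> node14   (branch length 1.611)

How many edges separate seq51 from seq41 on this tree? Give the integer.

8

The MRCA of seq51 and seq41 is the root of the tree.
From seq51 up to that node: 5 branches. From seq41 up to the same node: 3 branches. Total: 5 + 3 = 8.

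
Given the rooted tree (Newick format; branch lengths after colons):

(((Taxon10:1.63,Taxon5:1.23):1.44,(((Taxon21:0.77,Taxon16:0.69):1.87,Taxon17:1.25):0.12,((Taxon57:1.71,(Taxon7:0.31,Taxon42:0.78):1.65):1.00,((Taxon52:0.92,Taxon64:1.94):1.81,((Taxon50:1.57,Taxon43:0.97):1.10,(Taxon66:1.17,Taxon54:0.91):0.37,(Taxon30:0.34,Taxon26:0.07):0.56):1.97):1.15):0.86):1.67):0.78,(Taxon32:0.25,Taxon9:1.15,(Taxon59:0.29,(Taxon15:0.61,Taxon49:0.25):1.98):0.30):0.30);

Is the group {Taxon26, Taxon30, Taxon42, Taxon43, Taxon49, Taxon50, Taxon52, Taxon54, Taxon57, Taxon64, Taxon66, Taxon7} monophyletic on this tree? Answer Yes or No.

No

The MRCA of the listed taxa is the root, so the smallest clade containing them is the whole tree.
That clade also contains Taxon10, Taxon15, Taxon16, Taxon17, Taxon21, Taxon32, Taxon5, Taxon59, Taxon9, which are not in the proposed group, so the group is not monophyletic.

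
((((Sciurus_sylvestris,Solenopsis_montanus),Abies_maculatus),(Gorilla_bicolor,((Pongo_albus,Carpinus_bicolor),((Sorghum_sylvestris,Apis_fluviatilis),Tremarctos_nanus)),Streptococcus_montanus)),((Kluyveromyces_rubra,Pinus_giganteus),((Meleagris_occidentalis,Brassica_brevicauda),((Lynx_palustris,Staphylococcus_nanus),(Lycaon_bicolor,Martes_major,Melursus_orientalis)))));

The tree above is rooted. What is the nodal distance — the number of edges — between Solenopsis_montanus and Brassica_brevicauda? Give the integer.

8

The MRCA of Solenopsis_montanus and Brassica_brevicauda is the root of the tree.
From Solenopsis_montanus up to that node: 4 branches. From Brassica_brevicauda up to the same node: 4 branches. Total: 4 + 4 = 8.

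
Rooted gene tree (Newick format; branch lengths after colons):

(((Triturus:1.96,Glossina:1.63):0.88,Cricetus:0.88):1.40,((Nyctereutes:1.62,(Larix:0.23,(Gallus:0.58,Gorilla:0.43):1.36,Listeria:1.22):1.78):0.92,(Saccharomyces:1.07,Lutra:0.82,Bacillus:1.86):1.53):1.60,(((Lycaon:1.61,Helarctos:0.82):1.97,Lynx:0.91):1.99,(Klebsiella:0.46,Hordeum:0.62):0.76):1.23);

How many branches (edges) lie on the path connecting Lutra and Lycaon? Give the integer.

7

The MRCA of Lutra and Lycaon is the root of the tree.
From Lutra up to that node: 3 branches. From Lycaon up to the same node: 4 branches. Total: 3 + 4 = 7.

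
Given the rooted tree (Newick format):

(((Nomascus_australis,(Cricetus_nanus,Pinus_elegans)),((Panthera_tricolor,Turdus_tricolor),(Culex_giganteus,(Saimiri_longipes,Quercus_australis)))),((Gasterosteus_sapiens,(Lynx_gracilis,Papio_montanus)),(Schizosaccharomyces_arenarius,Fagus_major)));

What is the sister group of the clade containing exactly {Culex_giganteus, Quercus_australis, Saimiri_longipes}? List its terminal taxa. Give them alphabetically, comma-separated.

Panthera_tricolor, Turdus_tricolor

The clade containing exactly {Culex_giganteus, Quercus_australis, Saimiri_longipes} attaches to the tree at the node subtending ((Panthera_tricolor,Turdus_tricolor),(Culex_giganteus,(Saimiri_longipes,Quercus_australis))).
The other lineage descending from that same node — the sister group — is (Panthera_tricolor,Turdus_tricolor); its 2 tips in alphabetical order are the answer.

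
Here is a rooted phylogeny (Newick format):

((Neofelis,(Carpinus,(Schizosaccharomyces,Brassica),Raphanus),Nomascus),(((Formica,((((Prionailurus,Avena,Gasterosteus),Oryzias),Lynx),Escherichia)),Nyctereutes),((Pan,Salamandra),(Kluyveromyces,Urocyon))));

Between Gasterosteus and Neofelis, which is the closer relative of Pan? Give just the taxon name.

The MRCA of Pan and Gasterosteus subtends (((Formica,((((Prionailurus,Avena,Gasterosteus),Oryzias),Lynx),Escherichia)),Nyctereutes),((Pan,Salamandra),(Kluyveromyces,Urocyon))) (12 taxa).
The MRCA of Pan and Neofelis is the root, subtending the entire tree (18 taxa).
The first is nested inside the second, so Pan shares a more recent common ancestor with Gasterosteus.

Gasterosteus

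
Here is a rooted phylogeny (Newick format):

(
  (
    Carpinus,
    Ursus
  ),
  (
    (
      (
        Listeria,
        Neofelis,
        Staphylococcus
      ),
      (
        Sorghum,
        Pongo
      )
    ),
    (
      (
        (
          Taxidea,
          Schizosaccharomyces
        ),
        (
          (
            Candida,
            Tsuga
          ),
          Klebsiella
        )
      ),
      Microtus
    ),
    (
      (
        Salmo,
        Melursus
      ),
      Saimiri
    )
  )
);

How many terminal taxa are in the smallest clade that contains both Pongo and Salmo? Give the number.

14

The MRCA of Pongo and Salmo is the node subtending (((Listeria,Neofelis,Staphylococcus),(Sorghum,Pongo)),(((Taxidea,Schizosaccharomyces),((Candida,Tsuga),Klebsiella)),Microtus),((Salmo,Melursus),Saimiri)).
That clade contains 14 terminal taxa: Candida, Klebsiella, Listeria, Melursus, Microtus, Neofelis, Pongo, Saimiri, Salmo, Schizosaccharomyces, Sorghum, Staphylococcus, Taxidea, Tsuga.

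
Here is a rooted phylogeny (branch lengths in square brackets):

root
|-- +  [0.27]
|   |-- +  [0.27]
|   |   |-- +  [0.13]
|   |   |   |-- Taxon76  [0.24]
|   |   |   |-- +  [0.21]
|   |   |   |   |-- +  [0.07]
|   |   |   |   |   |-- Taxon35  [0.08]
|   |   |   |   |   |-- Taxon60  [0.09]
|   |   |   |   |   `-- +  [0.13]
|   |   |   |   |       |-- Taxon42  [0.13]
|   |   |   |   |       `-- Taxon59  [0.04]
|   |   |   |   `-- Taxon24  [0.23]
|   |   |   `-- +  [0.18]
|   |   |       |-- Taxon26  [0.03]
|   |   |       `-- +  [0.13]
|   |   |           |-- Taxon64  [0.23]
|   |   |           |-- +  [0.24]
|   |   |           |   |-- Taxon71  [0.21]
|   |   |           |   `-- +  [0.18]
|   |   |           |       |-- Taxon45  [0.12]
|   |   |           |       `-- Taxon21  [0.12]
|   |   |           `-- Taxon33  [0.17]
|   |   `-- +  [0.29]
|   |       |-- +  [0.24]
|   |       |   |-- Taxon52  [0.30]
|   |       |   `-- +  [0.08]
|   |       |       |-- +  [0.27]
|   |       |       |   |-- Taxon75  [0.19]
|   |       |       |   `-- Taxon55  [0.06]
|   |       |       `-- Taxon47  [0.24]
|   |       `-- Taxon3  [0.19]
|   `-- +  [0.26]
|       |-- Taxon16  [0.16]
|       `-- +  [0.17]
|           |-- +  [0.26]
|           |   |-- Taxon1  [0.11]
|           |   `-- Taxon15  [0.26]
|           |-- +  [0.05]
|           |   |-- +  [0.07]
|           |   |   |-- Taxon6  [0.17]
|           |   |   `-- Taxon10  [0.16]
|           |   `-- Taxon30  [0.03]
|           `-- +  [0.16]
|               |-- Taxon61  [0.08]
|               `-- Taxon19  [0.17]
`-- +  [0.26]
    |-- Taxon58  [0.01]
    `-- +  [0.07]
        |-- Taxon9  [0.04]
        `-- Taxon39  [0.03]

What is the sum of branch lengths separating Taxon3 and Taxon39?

The path runs Taxon3 → … → MRCA → … → Taxon39; the MRCA is the root of the tree.
Branch lengths along that path: 0.19 + 0.29 + 0.27 + 0.27 + 0.26 + 0.07 + 0.03 = 1.38.

1.38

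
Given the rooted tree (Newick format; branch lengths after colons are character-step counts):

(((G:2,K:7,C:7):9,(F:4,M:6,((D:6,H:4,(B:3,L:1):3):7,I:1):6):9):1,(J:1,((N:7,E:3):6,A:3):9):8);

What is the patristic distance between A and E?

12

The path runs A → … → MRCA → … → E; the MRCA is the node subtending ((N,E),A).
Branch lengths along that path: 3 + 6 + 3 = 12.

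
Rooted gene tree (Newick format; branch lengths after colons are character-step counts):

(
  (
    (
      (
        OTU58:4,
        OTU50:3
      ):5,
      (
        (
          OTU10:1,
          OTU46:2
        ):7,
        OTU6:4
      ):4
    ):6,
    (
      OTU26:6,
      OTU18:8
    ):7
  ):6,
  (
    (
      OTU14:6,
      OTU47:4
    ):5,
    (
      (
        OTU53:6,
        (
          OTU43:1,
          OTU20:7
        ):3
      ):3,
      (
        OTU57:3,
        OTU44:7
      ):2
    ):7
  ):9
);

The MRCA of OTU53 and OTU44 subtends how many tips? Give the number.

5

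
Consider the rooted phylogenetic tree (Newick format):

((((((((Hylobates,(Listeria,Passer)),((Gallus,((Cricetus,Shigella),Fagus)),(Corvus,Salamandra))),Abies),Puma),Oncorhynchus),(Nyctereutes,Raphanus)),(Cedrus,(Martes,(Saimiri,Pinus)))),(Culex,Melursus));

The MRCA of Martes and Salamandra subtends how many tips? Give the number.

The MRCA of Martes and Salamandra is the node subtending (((((((Hylobates,(Listeria,Passer)),((Gallus,((Cricetus,Shigella),Fagus)),(Corvus,Salamandra))),Abies),Puma),Oncorhynchus),(Nyctereutes,Raphanus)),(Cedrus,(Martes,(Saimiri,Pinus)))).
That clade contains 18 terminal taxa: Abies, Cedrus, Corvus, Cricetus, Fagus, Gallus, Hylobates, Listeria, Martes, Nyctereutes, Oncorhynchus, Passer, Pinus, Puma, Raphanus, Saimiri, Salamandra, Shigella.

18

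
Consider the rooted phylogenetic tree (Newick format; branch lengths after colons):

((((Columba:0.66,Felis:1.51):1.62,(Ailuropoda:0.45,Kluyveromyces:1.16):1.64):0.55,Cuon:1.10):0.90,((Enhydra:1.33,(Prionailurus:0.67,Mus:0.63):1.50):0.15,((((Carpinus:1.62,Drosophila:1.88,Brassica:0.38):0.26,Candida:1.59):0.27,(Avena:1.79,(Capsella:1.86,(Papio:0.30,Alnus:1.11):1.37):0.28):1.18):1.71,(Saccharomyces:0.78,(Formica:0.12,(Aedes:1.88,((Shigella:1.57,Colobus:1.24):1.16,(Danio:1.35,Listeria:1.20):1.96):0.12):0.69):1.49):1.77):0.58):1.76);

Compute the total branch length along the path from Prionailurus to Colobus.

9.37

The path runs Prionailurus → … → MRCA → … → Colobus; the MRCA is the node subtending ((Enhydra,(Prionailurus,Mus)),((((Carpinus,Drosophila,Brassica),Candida),(Avena,(Capsella,(Papio,Alnus)))),(Saccharomyces,(Formica,(Aedes,((Shigella,Colobus),(Danio,Listeria))))))).
Branch lengths along that path: 0.67 + 1.50 + 0.15 + 0.58 + 1.77 + 1.49 + 0.69 + 0.12 + 1.16 + 1.24 = 9.37.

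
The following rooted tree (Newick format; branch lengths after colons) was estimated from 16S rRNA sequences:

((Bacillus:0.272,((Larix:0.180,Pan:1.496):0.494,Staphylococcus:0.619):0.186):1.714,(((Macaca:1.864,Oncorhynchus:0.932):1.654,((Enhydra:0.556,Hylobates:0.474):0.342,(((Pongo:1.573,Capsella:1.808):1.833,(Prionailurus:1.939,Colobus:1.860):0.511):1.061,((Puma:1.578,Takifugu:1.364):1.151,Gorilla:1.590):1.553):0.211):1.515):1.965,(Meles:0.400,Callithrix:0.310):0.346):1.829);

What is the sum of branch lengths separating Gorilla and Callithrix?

7.490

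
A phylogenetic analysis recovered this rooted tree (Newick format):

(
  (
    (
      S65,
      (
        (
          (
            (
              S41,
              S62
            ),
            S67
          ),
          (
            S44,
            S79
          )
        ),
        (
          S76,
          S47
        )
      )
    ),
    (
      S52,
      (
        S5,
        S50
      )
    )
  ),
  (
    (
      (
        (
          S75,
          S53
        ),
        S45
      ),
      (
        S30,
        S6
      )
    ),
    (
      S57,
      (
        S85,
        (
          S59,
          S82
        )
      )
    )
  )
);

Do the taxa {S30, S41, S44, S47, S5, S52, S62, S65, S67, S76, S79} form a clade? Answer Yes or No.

The MRCA of the listed taxa is the root, so the smallest clade containing them is the whole tree.
That clade also contains S45, S50, S53, S57, S59, S6, S75, S82, S85, which are not in the proposed group, so the group is not monophyletic.

No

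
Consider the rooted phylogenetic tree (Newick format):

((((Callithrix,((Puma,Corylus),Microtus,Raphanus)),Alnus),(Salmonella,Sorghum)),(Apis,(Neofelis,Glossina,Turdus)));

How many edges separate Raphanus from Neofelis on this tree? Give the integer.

The MRCA of Raphanus and Neofelis is the root of the tree.
From Raphanus up to that node: 5 branches. From Neofelis up to the same node: 3 branches. Total: 5 + 3 = 8.

8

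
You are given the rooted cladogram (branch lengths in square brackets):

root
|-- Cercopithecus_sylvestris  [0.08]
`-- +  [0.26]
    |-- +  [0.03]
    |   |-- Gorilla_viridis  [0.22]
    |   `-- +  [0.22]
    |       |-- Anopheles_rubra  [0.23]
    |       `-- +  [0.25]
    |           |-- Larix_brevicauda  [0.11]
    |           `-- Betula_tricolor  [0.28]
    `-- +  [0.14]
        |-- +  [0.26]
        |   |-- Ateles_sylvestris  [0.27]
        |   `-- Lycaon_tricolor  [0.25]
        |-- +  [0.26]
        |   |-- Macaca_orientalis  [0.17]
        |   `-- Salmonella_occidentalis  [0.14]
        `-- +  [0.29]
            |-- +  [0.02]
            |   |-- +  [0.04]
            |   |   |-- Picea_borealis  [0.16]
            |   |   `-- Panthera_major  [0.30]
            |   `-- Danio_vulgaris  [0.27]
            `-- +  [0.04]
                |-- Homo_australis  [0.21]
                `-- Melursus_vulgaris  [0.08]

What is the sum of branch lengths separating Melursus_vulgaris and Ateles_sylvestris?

The path runs Melursus_vulgaris → … → MRCA → … → Ateles_sylvestris; the MRCA is the node subtending ((Ateles_sylvestris,Lycaon_tricolor),(Macaca_orientalis,Salmonella_occidentalis),(((Picea_borealis,Panthera_major),Danio_vulgaris),(Homo_australis,Melursus_vulgaris))).
Branch lengths along that path: 0.08 + 0.04 + 0.29 + 0.26 + 0.27 = 0.94.

0.94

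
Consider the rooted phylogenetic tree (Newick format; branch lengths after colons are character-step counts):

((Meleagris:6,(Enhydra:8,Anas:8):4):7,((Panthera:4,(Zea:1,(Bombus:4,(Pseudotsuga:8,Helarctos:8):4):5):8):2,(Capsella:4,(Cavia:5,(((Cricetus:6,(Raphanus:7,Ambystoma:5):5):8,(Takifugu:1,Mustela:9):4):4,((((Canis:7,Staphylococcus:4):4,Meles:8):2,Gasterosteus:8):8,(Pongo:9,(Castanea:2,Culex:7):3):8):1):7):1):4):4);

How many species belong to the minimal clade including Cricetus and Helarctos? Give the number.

19

The MRCA of Cricetus and Helarctos is the node subtending ((Panthera,(Zea,(Bombus,(Pseudotsuga,Helarctos)))),(Capsella,(Cavia,(((Cricetus,(Raphanus,Ambystoma)),(Takifugu,Mustela)),((((Canis,Staphylococcus),Meles),Gasterosteus),(Pongo,(Castanea,Culex))))))).
That clade contains 19 terminal taxa: Ambystoma, Bombus, Canis, Capsella, Castanea, Cavia, Cricetus, Culex, Gasterosteus, Helarctos, Meles, Mustela, Panthera, Pongo, Pseudotsuga, Raphanus, Staphylococcus, Takifugu, Zea.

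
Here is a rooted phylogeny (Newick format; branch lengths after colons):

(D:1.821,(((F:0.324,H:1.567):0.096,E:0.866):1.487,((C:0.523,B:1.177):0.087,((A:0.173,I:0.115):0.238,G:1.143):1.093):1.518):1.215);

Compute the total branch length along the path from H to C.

5.278

The path runs H → … → MRCA → … → C; the MRCA is the node subtending (((F,H),E),((C,B),((A,I),G))).
Branch lengths along that path: 1.567 + 0.096 + 1.487 + 1.518 + 0.087 + 0.523 = 5.278.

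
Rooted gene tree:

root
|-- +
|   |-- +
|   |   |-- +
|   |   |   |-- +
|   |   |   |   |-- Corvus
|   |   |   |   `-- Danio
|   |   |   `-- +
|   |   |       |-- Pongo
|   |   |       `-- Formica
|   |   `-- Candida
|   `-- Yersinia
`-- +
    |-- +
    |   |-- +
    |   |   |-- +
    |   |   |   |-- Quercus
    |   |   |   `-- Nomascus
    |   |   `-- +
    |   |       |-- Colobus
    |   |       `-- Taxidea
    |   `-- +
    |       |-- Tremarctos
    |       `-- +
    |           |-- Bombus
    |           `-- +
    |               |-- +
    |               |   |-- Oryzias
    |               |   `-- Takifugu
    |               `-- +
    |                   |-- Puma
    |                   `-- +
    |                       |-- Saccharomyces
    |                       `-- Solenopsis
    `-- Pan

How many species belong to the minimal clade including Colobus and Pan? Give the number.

12

The MRCA of Colobus and Pan is the node subtending ((((Quercus,Nomascus),(Colobus,Taxidea)),(Tremarctos,(Bombus,((Oryzias,Takifugu),(Puma,(Saccharomyces,Solenopsis)))))),Pan).
That clade contains 12 terminal taxa: Bombus, Colobus, Nomascus, Oryzias, Pan, Puma, Quercus, Saccharomyces, Solenopsis, Takifugu, Taxidea, Tremarctos.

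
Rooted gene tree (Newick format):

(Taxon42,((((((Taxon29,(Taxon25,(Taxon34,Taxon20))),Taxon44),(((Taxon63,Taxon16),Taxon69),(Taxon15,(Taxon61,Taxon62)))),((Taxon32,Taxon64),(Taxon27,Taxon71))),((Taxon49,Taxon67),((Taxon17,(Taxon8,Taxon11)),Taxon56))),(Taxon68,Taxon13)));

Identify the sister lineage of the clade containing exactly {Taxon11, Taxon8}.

The clade containing exactly {Taxon11, Taxon8} attaches to the tree at the node subtending (Taxon17,(Taxon8,Taxon11)).
The other lineage descending from that same node — the sister group — is the single tip Taxon17.

Taxon17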